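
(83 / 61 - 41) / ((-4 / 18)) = 10881 / 61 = 178.38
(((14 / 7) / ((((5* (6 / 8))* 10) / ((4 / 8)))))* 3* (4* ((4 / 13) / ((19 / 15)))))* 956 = 91776 / 1235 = 74.31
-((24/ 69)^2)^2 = -4096/ 279841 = -0.01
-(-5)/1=5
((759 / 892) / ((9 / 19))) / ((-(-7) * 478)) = 4807 / 8953896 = 0.00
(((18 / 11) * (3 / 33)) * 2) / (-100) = -9 / 3025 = -0.00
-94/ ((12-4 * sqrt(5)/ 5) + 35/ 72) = -30422160/ 3958061-1949184 * sqrt(5)/ 3958061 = -8.79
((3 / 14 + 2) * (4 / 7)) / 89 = 62 / 4361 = 0.01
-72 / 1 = -72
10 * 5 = 50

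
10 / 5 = 2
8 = 8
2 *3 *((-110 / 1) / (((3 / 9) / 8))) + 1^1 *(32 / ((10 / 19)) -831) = -16610.20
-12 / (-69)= 4 / 23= 0.17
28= 28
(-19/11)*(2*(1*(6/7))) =-2.96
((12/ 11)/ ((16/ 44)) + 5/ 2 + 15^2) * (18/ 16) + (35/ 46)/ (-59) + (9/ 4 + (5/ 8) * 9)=5800895/ 21712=267.17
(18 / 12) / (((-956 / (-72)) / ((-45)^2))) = 228.77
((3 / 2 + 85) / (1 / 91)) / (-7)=-2249 / 2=-1124.50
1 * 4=4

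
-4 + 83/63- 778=-49183/63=-780.68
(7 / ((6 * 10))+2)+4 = 367 / 60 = 6.12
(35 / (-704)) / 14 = -0.00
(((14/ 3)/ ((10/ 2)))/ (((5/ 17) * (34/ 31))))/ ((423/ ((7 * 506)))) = 24.23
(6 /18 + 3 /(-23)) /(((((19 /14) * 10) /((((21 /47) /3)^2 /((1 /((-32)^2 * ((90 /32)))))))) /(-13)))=-11985792 /965333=-12.42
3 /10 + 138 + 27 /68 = 47157 /340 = 138.70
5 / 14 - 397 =-5553 / 14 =-396.64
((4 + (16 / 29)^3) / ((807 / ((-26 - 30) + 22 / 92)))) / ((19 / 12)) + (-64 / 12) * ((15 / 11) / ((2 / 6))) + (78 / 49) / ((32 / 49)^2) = -15524563724517 / 849839192576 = -18.27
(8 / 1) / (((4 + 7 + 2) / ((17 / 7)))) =136 / 91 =1.49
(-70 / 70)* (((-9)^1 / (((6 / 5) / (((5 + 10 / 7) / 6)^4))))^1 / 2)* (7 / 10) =151875 / 43904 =3.46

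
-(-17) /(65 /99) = 1683 /65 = 25.89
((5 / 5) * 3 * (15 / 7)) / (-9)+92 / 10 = 297 / 35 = 8.49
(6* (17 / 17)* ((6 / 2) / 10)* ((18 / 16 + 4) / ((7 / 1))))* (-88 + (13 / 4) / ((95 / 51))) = -12094713 / 106400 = -113.67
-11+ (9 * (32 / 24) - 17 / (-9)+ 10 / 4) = 97 / 18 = 5.39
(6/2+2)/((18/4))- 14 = -12.89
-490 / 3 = -163.33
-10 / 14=-5 / 7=-0.71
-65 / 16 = -4.06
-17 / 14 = -1.21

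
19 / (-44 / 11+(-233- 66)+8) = -19 / 295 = -0.06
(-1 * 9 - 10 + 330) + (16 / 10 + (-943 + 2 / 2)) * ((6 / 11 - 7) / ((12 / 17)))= 2940287 / 330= 8909.96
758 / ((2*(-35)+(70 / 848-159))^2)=136270208 / 9420837721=0.01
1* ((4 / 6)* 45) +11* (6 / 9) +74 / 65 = 7502 / 195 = 38.47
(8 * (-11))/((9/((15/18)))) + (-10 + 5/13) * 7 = -26485/351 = -75.46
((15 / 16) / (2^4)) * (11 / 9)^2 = 605 / 6912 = 0.09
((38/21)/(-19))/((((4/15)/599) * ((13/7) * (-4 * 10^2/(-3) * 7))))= -1797/14560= -0.12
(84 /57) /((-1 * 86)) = -14 /817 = -0.02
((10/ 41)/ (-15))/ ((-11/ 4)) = 8/ 1353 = 0.01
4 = 4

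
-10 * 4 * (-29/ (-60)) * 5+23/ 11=-3121/ 33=-94.58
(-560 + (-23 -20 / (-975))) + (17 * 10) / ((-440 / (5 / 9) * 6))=-90040877 / 154440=-583.02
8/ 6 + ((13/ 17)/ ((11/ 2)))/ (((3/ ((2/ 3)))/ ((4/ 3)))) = 6940/ 5049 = 1.37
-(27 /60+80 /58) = -1061 /580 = -1.83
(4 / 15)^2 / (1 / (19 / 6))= 152 / 675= 0.23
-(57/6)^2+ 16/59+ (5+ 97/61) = -1200463/14396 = -83.39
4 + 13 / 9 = 49 / 9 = 5.44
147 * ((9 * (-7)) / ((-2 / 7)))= 64827 / 2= 32413.50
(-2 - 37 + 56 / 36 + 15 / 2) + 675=11611 / 18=645.06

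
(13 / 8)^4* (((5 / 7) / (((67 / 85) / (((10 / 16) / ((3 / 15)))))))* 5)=1517303125 / 15368192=98.73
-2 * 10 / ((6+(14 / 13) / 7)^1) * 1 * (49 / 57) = -637 / 228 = -2.79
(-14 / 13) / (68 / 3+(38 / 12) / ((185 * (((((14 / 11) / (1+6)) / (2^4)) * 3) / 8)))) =-11655 / 288782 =-0.04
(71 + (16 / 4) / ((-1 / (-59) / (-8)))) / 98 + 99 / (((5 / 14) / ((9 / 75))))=180359 / 12250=14.72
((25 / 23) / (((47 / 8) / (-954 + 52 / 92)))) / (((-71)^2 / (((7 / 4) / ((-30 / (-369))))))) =-94404345 / 125334383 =-0.75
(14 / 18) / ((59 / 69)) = 161 / 177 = 0.91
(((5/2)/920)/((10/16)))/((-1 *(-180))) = 1/41400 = 0.00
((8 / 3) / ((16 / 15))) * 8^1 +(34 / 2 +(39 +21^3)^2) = 86490037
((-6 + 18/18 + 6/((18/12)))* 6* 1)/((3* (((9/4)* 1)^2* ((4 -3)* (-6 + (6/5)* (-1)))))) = 40/729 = 0.05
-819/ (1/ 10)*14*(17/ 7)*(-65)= 18099900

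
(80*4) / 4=80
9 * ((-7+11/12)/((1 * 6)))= -73/8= -9.12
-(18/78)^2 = -9/169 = -0.05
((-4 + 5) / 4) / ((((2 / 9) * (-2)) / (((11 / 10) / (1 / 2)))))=-99 / 80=-1.24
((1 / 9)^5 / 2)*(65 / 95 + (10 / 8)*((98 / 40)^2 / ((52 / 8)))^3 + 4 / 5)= 659499016819 / 31550494809600000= 0.00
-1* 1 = -1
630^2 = 396900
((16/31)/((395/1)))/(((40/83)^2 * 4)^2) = 47458321/31347200000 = 0.00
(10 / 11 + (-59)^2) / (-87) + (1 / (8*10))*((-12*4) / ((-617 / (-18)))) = -39403421 / 984115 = -40.04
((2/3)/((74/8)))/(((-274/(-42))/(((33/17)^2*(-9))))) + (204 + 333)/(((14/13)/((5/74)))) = 1366625697/41018348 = 33.32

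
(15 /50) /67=3 /670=0.00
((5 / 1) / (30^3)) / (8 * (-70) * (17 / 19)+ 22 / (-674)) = -0.00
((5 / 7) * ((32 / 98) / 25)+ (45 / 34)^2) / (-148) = -0.01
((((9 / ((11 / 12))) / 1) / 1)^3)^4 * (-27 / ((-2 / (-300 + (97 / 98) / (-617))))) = -308335589196126092384322711453696 / 94884105113405993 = -3249602120688198.90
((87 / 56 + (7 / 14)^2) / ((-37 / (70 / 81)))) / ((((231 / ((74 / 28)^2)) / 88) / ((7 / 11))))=-18685 / 261954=-0.07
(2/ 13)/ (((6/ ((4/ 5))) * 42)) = 0.00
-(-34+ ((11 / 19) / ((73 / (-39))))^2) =65224105 / 1923769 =33.90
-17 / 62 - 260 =-16137 / 62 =-260.27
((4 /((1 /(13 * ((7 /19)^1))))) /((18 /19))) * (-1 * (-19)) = 3458 /9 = 384.22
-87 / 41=-2.12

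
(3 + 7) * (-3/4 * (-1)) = 15/2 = 7.50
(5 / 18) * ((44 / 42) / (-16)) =-55 / 3024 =-0.02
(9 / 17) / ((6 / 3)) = 9 / 34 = 0.26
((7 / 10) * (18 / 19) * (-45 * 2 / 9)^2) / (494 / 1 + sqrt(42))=16380 / 121997 - 630 * sqrt(42) / 2317943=0.13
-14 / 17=-0.82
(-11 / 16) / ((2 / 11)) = -121 / 32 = -3.78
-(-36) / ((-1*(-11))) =36 / 11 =3.27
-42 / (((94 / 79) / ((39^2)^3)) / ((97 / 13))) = -43557446327031 / 47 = -926754177170.87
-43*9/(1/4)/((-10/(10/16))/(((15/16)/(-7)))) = -5805/448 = -12.96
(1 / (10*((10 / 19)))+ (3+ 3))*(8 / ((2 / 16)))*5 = 9904 / 5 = 1980.80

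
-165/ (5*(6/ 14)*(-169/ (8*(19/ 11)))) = 6.30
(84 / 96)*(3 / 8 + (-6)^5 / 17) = -435099 / 1088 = -399.91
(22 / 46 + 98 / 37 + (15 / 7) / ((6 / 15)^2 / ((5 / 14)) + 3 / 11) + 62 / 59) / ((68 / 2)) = 1245336341 / 5921097161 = 0.21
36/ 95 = 0.38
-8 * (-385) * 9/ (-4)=-6930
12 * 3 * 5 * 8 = 1440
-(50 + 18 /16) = -409 /8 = -51.12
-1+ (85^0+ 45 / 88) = 45 / 88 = 0.51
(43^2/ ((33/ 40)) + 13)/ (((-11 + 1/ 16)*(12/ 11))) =-42508/ 225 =-188.92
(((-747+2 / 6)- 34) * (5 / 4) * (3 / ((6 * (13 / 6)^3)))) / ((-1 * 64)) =52695 / 70304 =0.75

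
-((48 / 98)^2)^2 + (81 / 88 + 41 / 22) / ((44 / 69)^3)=461491251271713 / 43214055137792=10.68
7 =7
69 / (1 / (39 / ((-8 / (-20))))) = 13455 / 2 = 6727.50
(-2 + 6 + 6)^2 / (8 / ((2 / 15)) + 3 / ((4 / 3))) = 400 / 249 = 1.61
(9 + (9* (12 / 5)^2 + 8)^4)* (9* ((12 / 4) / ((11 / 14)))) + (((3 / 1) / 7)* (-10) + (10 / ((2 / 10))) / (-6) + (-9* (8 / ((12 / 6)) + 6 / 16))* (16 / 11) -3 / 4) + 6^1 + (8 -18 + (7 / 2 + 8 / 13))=440621504.89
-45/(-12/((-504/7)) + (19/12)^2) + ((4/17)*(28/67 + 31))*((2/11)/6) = -16.61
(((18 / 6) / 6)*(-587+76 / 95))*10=-2931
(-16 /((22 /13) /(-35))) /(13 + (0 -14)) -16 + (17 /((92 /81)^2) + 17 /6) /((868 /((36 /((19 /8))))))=-16632487029 /47983474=-346.63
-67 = -67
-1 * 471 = -471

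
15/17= 0.88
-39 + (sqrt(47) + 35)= 2.86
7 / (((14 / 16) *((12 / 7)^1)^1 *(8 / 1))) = 7 / 12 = 0.58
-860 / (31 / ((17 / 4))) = -3655 / 31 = -117.90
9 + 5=14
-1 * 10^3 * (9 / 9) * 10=-10000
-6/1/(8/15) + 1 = -41/4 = -10.25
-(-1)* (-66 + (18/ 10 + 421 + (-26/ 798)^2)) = 284015429/ 796005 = 356.80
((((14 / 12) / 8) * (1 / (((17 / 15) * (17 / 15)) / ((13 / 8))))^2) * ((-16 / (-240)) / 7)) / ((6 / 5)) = 316875 / 171051008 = 0.00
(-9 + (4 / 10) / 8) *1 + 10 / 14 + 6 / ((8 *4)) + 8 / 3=-9041 / 1680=-5.38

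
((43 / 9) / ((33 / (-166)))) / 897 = -7138 / 266409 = -0.03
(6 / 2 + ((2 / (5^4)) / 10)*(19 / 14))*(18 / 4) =1181421 / 87500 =13.50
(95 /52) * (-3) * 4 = -285 /13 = -21.92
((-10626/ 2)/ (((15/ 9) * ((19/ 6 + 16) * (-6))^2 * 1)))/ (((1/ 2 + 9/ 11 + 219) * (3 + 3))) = -2541/ 13935125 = -0.00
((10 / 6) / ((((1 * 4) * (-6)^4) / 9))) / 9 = 5 / 15552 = 0.00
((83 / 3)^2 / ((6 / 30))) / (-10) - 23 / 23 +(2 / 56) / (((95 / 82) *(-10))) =-45931919 / 119700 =-383.73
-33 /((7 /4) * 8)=-33 /14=-2.36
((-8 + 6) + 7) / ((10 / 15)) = 15 / 2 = 7.50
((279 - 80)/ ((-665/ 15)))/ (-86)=597/ 11438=0.05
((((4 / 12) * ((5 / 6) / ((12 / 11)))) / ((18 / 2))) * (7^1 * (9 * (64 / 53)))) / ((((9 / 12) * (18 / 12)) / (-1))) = -24640 / 12879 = -1.91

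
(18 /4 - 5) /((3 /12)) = -2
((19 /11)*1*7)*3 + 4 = 443 /11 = 40.27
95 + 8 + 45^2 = 2128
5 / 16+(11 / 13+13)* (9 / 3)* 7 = 60545 / 208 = 291.08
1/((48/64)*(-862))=-0.00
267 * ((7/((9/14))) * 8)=69776/3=23258.67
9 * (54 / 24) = 81 / 4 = 20.25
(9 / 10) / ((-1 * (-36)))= 1 / 40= 0.02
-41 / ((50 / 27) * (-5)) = 1107 / 250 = 4.43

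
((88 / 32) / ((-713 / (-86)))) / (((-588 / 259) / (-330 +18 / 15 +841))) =-44820061 / 598920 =-74.83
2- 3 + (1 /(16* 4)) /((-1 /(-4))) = -15 /16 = -0.94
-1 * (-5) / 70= 1 / 14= 0.07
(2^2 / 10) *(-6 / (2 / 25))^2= 2250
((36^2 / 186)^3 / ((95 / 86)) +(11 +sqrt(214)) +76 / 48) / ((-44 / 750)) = -270688354175 / 49810552-375 * sqrt(214) / 22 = -5683.71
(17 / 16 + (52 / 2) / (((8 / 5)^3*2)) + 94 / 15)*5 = 80663 / 1536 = 52.51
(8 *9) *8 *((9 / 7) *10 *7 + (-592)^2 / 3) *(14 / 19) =942772992 / 19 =49619631.16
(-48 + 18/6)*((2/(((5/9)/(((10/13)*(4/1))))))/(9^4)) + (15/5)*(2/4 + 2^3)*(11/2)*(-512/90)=-4201168/5265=-797.94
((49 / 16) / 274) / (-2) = -49 / 8768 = -0.01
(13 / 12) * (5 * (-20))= -325 / 3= -108.33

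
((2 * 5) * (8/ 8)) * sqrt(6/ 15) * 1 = 2 * sqrt(10) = 6.32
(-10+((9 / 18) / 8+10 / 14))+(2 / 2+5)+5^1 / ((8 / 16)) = 759 / 112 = 6.78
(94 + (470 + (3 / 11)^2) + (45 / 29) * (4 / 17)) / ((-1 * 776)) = -33670509 / 46290728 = -0.73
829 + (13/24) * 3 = 6645/8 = 830.62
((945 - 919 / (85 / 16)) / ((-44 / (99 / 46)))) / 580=-590589 / 9071200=-0.07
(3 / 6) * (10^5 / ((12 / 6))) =25000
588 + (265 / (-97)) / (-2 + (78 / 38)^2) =586.77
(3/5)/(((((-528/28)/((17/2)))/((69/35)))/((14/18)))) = -2737/6600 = -0.41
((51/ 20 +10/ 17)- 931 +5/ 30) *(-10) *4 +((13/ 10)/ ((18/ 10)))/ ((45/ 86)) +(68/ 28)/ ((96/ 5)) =57231463267/ 1542240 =37109.31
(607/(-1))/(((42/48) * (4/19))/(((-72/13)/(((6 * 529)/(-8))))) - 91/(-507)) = -28786368/634319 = -45.38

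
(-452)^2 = 204304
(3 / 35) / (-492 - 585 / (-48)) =-16 / 89565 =-0.00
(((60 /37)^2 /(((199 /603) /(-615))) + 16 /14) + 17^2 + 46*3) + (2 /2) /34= -289977914945 /64838578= -4472.31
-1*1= -1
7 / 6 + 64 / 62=2.20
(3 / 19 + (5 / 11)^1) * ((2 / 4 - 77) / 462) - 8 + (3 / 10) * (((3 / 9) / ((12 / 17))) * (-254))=-42567347 / 965580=-44.08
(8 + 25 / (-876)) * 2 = 6983 / 438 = 15.94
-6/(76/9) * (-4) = 2.84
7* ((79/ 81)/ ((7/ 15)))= 395/ 27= 14.63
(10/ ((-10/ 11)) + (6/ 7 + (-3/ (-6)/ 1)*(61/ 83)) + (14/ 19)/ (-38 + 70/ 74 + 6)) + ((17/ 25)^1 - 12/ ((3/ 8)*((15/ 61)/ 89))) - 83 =-2467843821187/ 211396850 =-11673.99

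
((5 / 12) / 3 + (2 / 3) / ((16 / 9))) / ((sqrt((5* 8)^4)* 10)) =37 / 1152000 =0.00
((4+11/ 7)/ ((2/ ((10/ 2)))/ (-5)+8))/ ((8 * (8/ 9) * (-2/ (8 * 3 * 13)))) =-38025/ 2464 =-15.43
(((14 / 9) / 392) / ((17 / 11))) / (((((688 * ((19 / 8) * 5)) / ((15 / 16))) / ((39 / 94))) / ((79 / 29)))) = 11297 / 33923826944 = 0.00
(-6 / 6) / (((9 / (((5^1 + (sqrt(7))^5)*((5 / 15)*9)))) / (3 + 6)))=-147*sqrt(7)-15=-403.93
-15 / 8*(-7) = 105 / 8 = 13.12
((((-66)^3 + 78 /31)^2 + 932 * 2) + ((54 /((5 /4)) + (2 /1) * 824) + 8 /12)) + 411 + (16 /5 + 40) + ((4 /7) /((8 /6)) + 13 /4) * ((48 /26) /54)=325261998630382598 /3935295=82652507278.46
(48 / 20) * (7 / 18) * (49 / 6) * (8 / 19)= 2744 / 855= 3.21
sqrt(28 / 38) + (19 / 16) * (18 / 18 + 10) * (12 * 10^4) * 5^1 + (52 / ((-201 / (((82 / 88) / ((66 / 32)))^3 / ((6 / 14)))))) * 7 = 7837500.47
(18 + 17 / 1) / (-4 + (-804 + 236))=-35 / 572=-0.06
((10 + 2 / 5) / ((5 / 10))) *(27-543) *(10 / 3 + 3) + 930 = -335222 / 5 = -67044.40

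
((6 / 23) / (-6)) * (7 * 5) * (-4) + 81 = 87.09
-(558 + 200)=-758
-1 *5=-5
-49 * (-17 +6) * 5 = 2695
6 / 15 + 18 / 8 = 2.65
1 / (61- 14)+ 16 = 753 / 47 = 16.02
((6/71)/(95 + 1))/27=1/30672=0.00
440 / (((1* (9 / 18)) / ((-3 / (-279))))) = 9.46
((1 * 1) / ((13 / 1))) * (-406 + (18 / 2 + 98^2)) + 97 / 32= 295885 / 416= 711.26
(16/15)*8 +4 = 188/15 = 12.53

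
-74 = -74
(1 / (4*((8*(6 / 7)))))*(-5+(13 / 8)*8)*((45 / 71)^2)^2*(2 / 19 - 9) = -1617013125 / 3862575512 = -0.42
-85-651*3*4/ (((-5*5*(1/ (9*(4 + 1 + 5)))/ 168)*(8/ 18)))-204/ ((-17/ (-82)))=53147503/ 5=10629500.60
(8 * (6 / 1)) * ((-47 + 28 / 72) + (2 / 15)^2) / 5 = -55912 / 125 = -447.30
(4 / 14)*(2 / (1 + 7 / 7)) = 2 / 7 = 0.29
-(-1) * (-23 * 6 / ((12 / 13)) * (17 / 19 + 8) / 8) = -50531 / 304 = -166.22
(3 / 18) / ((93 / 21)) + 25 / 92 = 2647 / 8556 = 0.31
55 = 55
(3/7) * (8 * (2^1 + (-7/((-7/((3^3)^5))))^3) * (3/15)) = 14180700991444001753496/7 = 2025814427349143107642.29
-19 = -19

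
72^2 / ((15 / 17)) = 29376 / 5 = 5875.20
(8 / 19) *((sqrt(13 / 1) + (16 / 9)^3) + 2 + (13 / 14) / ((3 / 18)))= 8 *sqrt(13) / 19 + 538472 / 96957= 7.07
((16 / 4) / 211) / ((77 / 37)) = 148 / 16247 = 0.01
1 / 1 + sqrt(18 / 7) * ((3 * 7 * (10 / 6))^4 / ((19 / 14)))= 1773103.51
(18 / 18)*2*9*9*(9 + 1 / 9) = 1476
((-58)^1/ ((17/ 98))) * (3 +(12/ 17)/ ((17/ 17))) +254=-284686/ 289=-985.07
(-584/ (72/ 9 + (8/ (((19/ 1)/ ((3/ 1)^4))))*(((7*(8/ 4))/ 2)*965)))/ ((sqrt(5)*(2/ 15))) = -4161*sqrt(5)/ 1094348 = -0.01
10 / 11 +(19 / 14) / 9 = 1.06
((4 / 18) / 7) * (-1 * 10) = -0.32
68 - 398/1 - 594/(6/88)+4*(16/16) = -9038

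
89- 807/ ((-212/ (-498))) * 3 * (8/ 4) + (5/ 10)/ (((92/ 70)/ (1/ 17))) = -935445313/ 82892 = -11285.11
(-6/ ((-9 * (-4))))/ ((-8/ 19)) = 19/ 48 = 0.40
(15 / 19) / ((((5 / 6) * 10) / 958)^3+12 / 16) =356083254360 / 338279388517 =1.05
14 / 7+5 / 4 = 13 / 4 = 3.25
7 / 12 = 0.58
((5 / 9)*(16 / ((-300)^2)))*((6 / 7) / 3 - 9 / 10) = -43 / 708750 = -0.00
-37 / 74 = -1 / 2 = -0.50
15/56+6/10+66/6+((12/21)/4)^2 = 23301/1960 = 11.89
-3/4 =-0.75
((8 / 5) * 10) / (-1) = -16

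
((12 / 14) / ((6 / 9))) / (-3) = -3 / 7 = -0.43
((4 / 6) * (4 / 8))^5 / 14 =1 / 3402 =0.00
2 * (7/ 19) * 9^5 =826686/ 19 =43509.79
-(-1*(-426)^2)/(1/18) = 3266568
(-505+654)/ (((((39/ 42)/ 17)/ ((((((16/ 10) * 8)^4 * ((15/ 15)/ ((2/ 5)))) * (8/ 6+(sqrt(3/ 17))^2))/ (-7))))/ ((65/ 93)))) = -192484999168/ 6975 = -27596415.65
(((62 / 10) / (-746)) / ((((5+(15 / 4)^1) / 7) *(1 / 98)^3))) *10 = -116707808 / 1865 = -62577.91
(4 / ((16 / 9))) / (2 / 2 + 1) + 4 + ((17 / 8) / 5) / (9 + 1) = 2067 / 400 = 5.17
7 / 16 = 0.44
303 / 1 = 303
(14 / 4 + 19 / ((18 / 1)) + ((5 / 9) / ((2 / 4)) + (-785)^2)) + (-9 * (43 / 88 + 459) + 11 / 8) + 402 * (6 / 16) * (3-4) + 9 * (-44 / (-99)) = 40388693 / 66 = 611949.89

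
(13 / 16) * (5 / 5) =13 / 16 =0.81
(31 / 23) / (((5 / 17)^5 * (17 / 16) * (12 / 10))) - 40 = 440.31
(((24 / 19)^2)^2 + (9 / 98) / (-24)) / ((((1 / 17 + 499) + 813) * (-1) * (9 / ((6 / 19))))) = -1471754719 / 21649920172440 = -0.00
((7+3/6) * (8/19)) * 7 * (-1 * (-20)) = 8400/19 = 442.11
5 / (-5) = -1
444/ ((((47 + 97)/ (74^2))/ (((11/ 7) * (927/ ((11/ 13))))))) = 203473101/ 7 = 29067585.86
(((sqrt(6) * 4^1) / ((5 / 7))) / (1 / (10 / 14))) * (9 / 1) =36 * sqrt(6) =88.18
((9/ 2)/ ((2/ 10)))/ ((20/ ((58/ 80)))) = 261/ 320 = 0.82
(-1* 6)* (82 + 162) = -1464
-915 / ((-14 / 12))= 5490 / 7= 784.29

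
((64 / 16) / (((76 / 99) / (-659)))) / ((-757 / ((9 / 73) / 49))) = 587169 / 51447991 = 0.01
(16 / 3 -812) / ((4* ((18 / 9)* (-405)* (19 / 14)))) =847 / 4617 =0.18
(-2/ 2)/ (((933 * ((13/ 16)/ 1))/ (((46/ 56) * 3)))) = -92/ 28301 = -0.00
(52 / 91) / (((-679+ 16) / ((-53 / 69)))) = 212 / 320229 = 0.00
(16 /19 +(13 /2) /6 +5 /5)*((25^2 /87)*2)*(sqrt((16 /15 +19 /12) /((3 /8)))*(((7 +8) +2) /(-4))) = -48875*sqrt(1590) /4104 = -474.87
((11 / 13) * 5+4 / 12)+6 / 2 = 295 / 39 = 7.56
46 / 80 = 23 / 40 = 0.58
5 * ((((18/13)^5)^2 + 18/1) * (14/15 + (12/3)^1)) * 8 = 1194245562434784/137858491849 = 8662.84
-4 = -4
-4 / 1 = -4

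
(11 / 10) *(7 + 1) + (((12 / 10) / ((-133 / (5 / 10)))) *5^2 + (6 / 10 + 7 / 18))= 115823 / 11970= 9.68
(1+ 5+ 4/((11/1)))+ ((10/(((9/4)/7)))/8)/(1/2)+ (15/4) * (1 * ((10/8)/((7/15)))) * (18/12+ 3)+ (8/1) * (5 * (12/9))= 2498695/22176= 112.68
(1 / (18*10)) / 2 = 1 / 360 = 0.00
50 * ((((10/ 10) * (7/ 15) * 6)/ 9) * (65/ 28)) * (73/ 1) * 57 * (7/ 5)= 631085/ 3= 210361.67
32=32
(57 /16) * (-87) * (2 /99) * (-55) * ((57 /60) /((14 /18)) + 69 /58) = 830.32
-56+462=406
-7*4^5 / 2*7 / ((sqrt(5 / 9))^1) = -75264*sqrt(5) / 5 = -33659.08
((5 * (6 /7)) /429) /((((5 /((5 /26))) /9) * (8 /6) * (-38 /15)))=-2025 /1977976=-0.00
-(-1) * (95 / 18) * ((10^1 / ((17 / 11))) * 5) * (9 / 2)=26125 / 34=768.38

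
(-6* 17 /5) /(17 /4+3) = -408 /145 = -2.81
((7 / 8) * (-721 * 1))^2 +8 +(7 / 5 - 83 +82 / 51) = 6494238383 / 16320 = 397931.27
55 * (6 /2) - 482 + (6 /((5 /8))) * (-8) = -1969 /5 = -393.80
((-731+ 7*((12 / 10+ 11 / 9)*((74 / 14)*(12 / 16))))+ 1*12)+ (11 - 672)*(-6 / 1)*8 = 1864573 / 60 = 31076.22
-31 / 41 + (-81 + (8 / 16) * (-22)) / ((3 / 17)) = -64217 / 123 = -522.09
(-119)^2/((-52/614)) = -4347427/26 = -167208.73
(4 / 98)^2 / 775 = 4 / 1860775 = 0.00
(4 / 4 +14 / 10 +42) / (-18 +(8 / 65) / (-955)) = -1378065 / 558679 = -2.47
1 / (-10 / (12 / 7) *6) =-0.03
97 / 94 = 1.03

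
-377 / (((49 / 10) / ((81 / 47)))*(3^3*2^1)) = -5655 / 2303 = -2.46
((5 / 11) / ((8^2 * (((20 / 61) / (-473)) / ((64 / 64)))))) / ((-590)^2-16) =-2623 / 89109504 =-0.00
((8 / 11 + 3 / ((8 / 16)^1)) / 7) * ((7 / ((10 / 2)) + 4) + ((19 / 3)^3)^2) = 17408432512 / 280665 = 62025.66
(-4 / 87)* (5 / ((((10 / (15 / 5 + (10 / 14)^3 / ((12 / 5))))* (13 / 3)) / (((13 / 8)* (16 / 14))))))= -0.03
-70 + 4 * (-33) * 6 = -862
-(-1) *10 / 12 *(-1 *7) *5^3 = -4375 / 6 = -729.17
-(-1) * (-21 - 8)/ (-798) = 29/ 798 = 0.04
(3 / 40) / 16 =3 / 640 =0.00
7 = 7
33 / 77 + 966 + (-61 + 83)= 6919 / 7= 988.43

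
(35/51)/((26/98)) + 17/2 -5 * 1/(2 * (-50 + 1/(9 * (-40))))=265826101/23869326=11.14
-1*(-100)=100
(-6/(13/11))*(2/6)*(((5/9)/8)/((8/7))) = -385/3744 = -0.10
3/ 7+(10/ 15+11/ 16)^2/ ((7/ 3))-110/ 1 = -584831/ 5376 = -108.79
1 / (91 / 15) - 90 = -8175 / 91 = -89.84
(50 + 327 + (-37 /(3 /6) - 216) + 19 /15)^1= 1324 /15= 88.27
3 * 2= 6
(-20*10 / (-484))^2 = 2500 / 14641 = 0.17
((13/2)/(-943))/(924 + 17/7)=-0.00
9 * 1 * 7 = 63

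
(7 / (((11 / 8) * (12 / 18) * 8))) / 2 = 0.48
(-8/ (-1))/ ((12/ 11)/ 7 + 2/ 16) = 4928/ 173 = 28.49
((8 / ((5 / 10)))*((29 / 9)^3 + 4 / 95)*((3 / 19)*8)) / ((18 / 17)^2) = 603.87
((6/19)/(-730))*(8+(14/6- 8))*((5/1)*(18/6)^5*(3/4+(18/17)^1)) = -209223/94316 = -2.22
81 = 81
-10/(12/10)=-25/3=-8.33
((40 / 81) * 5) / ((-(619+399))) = -100 / 41229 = -0.00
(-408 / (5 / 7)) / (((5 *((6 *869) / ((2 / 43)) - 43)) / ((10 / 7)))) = -0.00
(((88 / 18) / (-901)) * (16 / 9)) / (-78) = 352 / 2846259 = 0.00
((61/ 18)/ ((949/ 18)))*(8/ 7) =488/ 6643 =0.07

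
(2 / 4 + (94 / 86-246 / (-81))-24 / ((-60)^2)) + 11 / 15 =155479 / 29025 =5.36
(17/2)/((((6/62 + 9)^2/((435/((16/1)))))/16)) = 2368865/53016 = 44.68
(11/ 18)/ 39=11/ 702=0.02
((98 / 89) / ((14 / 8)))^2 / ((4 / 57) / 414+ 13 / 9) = 5285952 / 19287635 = 0.27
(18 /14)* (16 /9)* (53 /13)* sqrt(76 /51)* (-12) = -6784* sqrt(969) /1547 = -136.51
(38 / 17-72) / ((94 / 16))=-9488 / 799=-11.87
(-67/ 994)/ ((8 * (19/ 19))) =-67/ 7952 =-0.01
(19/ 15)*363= 459.80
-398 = -398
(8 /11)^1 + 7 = 85 /11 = 7.73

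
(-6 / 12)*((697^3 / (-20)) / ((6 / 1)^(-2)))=3047479857 / 10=304747985.70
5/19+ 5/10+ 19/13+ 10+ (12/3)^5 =511895/494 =1036.22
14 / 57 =0.25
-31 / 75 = -0.41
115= 115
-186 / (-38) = 93 / 19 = 4.89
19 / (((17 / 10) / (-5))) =-950 / 17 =-55.88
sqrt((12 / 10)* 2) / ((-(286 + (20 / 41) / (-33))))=-1353* sqrt(15) / 967345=-0.01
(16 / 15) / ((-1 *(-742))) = 8 / 5565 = 0.00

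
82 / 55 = 1.49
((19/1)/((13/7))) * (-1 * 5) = -51.15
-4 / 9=-0.44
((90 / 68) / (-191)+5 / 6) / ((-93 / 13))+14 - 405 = -354316633 / 905913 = -391.12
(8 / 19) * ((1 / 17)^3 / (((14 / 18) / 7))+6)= 235896 / 93347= 2.53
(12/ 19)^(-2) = 361/ 144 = 2.51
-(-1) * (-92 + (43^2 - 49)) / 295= 1708 / 295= 5.79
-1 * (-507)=507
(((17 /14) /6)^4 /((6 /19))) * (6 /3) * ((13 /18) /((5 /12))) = 20629687 /1120210560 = 0.02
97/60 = 1.62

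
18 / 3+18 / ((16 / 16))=24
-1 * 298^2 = -88804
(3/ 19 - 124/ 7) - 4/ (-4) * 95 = 10300/ 133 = 77.44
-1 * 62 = -62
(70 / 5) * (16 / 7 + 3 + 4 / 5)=426 / 5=85.20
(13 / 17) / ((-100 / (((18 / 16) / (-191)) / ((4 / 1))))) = 117 / 10390400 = 0.00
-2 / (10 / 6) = -6 / 5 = -1.20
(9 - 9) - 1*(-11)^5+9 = 161060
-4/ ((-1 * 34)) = 2/ 17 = 0.12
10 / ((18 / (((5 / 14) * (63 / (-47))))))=-0.27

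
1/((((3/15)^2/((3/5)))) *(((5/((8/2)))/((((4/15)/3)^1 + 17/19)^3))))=2379293284/208342125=11.42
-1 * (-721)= 721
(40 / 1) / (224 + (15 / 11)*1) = 440 / 2479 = 0.18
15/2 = 7.50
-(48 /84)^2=-0.33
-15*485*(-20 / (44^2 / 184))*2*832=2784288000 / 121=23010644.63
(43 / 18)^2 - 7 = -419 / 324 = -1.29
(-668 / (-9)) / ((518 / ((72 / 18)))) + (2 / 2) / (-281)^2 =105494227 / 184058091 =0.57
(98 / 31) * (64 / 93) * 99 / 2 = 103488 / 961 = 107.69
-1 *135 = -135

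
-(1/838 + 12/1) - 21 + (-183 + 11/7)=-1257845/5866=-214.43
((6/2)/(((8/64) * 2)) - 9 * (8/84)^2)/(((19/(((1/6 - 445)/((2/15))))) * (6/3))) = -974185/931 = -1046.39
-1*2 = -2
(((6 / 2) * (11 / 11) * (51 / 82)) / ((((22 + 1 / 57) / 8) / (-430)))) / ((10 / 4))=-6000048 / 51455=-116.61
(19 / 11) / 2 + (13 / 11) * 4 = 123 / 22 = 5.59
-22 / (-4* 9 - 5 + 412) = -22 / 371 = -0.06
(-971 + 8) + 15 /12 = -3847 /4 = -961.75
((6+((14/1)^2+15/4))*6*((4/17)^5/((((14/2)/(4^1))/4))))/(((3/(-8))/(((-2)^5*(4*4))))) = 27615297536/9938999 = 2778.48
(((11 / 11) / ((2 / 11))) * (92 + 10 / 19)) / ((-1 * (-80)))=6.36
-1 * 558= -558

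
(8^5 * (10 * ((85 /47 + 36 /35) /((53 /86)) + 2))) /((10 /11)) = 207521447936 /87185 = 2380242.56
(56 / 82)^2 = 784 / 1681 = 0.47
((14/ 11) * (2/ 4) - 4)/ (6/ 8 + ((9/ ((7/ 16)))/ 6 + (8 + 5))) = -28/ 143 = -0.20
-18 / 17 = -1.06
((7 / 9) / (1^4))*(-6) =-4.67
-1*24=-24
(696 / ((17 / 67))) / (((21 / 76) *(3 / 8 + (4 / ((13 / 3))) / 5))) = 614298880 / 34629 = 17739.43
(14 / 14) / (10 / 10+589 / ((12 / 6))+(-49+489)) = 2 / 1471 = 0.00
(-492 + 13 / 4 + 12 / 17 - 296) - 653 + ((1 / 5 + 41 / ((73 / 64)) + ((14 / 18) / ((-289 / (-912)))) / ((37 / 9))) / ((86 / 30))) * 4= -186056083257 / 134261308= -1385.78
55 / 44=5 / 4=1.25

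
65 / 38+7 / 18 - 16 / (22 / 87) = -115067 / 1881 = -61.17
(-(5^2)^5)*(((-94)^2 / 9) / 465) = -17257812500 / 837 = -20618652.93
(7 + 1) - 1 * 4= 4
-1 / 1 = -1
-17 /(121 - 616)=17 /495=0.03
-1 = -1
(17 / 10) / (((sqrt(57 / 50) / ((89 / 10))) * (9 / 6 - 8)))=-1513 * sqrt(114) / 7410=-2.18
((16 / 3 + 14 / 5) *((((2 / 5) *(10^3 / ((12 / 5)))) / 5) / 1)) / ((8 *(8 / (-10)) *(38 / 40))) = -7625 / 171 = -44.59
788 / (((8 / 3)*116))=591 / 232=2.55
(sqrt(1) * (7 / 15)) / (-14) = -1 / 30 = -0.03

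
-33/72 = -11/24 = -0.46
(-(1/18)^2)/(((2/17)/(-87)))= 493/216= 2.28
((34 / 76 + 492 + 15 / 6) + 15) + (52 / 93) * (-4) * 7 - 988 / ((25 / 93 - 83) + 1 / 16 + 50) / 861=12186162486257 / 24652047819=494.33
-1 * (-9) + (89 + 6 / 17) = 1672 / 17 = 98.35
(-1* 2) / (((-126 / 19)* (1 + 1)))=0.15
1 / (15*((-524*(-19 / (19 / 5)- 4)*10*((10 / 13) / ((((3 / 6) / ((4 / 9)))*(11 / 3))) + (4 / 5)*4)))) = 143 / 342570240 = 0.00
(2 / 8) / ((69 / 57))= 19 / 92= 0.21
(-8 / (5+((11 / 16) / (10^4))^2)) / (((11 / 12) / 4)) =-3276800000000 / 469333333777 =-6.98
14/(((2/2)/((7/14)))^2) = 7/2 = 3.50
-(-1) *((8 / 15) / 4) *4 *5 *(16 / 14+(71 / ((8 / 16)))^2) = 376416 / 7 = 53773.71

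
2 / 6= 1 / 3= 0.33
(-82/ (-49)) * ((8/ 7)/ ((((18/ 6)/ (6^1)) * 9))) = 1312/ 3087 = 0.43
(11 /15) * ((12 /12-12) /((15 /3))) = -121 /75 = -1.61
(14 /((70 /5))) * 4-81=-77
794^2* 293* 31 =5726250188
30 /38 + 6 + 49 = 1060 /19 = 55.79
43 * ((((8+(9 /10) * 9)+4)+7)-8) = 821.30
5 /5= 1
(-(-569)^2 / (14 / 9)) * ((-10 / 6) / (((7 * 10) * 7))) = 971283 / 1372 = 707.93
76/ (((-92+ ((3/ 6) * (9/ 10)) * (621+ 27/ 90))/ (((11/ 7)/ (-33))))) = -15200/ 787857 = -0.02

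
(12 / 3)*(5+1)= 24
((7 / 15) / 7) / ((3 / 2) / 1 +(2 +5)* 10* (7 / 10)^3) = 20 / 7653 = 0.00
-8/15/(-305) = 8/4575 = 0.00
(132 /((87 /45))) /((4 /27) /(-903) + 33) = 48274380 /23332501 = 2.07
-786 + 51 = -735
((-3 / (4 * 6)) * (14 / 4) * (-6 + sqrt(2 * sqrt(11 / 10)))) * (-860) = -4515 / 2 + 301 * 22^(1 / 4) * 5^(3 / 4) / 4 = -1712.57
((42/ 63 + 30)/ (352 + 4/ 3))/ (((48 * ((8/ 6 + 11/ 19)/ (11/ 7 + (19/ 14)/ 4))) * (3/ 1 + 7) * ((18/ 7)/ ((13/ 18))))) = 607867/ 11979187200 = 0.00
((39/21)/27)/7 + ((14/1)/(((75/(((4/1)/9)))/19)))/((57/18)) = 16789/33075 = 0.51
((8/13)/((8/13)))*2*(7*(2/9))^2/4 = 98/81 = 1.21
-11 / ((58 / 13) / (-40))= 2860 / 29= 98.62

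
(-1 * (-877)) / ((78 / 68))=29818 / 39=764.56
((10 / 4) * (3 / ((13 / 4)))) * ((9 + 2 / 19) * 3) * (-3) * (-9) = 420390 / 247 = 1701.98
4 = 4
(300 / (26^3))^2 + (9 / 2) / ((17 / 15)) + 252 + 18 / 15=422047003467 / 1641115060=257.17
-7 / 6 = -1.17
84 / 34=42 / 17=2.47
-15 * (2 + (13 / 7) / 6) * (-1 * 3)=1455 / 14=103.93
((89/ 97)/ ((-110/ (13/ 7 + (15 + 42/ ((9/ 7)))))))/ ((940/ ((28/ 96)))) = -1157/ 9026820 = -0.00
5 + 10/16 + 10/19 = 6.15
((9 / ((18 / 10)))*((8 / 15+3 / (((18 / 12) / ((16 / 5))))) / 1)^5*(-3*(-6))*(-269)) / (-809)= 6545592614912 / 13651875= 479464.73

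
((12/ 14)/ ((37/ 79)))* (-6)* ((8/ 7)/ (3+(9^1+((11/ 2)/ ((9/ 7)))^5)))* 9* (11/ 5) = -4256153662464/ 24742545590245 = -0.17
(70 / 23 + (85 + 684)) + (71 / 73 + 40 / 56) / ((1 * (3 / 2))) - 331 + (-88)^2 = 288636100 / 35259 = 8186.17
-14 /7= -2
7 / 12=0.58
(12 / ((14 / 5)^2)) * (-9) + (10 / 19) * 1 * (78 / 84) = -12370 / 931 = -13.29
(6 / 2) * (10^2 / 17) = 300 / 17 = 17.65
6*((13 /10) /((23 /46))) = 15.60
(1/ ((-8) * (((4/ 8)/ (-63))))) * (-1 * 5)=-315/ 4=-78.75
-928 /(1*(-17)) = 54.59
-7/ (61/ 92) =-644/ 61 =-10.56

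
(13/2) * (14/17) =91/17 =5.35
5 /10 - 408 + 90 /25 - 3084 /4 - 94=-12689 /10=-1268.90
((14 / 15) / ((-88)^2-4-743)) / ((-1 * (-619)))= 14 / 64967145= 0.00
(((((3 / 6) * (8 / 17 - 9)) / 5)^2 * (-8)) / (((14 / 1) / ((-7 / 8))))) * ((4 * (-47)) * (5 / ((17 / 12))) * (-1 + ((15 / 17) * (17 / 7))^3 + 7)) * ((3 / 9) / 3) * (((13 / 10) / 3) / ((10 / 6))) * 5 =-930584161 / 1685159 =-552.22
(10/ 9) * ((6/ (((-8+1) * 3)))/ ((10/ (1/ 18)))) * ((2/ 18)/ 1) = -1/ 5103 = -0.00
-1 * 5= -5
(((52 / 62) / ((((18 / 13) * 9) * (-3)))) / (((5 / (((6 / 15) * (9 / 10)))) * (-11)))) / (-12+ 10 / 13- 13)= -2197 / 362525625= -0.00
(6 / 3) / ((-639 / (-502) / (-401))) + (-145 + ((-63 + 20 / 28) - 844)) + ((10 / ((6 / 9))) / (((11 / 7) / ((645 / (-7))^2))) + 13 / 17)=9483353663 / 119493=79363.26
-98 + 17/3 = -277/3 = -92.33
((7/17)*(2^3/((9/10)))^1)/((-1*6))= -280/459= -0.61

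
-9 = -9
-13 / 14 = -0.93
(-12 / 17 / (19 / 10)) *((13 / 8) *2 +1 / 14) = -2790 / 2261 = -1.23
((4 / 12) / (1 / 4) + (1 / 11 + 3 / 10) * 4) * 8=3824 / 165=23.18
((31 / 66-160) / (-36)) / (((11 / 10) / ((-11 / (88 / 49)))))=-2579605 / 104544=-24.67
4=4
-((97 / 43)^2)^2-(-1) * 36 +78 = 301214033 / 3418801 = 88.11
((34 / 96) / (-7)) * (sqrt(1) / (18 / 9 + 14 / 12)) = -17 / 1064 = -0.02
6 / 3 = 2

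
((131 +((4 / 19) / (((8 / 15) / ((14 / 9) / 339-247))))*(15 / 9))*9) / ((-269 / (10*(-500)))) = -9129242500 / 1732629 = -5269.01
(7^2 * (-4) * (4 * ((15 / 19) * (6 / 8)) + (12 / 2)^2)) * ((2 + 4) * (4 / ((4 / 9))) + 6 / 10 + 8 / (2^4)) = -2071818 / 5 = -414363.60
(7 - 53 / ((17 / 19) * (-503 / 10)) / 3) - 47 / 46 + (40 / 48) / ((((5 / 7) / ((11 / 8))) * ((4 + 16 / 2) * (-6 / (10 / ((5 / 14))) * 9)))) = 9637055573 / 1529329248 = 6.30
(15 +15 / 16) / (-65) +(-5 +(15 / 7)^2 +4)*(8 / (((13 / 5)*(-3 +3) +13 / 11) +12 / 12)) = 395191 / 30576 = 12.92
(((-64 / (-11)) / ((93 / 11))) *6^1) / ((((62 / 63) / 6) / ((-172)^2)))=715696128 / 961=744741.03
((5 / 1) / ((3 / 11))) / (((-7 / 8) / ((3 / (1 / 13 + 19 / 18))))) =-20592 / 371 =-55.50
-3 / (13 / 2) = -6 / 13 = -0.46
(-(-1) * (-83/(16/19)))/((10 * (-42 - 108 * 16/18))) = 0.07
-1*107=-107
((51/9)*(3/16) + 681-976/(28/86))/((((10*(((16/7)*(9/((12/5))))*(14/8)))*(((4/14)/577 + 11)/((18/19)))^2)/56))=-114235936521651/17816376693025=-6.41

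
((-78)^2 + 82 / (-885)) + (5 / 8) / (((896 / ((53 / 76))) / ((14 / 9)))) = 628536820063 / 103311360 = 6083.91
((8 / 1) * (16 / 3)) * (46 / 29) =5888 / 87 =67.68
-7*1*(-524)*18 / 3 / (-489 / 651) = -4775736 / 163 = -29298.99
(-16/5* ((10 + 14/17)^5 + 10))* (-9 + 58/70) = 965171228708544/248474975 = 3884380.02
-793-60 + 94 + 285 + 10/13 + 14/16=-49125/104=-472.36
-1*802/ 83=-802/ 83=-9.66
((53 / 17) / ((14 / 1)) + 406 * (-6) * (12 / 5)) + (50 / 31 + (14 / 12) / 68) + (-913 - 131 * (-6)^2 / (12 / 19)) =-14224.55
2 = 2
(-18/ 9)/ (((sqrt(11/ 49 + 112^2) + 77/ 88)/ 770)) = -13.64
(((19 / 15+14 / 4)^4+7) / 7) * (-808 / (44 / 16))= -85613983402 / 3898125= -21962.86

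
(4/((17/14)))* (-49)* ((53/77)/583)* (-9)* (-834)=-2942352/2057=-1430.41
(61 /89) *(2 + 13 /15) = 2623 /1335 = 1.96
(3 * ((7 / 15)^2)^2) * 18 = 4802 / 1875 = 2.56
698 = 698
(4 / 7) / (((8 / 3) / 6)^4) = 6561 / 448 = 14.65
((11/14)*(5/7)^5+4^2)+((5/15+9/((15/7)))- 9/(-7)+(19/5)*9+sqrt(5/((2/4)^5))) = 4*sqrt(10)+198233173/3529470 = 68.81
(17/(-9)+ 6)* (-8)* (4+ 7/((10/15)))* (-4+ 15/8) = 18241/18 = 1013.39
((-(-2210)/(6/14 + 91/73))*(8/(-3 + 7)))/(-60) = -112931/2568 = -43.98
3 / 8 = 0.38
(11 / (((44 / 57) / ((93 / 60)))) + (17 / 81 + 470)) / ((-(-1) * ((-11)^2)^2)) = 3190087 / 94873680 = 0.03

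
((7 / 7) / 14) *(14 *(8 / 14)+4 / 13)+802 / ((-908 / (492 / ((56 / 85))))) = -54452883 / 82628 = -659.01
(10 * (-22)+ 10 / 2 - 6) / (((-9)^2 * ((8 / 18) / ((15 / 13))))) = -85 / 12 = -7.08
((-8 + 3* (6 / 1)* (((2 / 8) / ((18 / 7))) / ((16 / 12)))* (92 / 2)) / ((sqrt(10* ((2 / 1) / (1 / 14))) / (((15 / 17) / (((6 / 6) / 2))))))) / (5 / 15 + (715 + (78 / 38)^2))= 1361331* sqrt(70) / 1483728176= 0.01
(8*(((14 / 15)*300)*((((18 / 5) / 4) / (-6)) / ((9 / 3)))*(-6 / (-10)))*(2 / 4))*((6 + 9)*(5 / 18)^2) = -350 / 9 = -38.89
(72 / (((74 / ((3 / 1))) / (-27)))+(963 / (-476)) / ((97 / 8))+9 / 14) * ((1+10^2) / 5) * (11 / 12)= -24779811771 / 17083640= -1450.50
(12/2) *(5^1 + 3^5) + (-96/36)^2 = 13456/9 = 1495.11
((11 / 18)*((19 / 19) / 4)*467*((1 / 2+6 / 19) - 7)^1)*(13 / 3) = -15693535 / 8208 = -1911.98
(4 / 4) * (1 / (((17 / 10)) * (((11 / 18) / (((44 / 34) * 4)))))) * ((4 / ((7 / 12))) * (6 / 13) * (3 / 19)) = 1244160 / 499681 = 2.49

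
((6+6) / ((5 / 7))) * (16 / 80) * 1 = 84 / 25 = 3.36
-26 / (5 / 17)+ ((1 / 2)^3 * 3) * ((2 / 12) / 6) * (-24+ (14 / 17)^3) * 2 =-6550628 / 73695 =-88.89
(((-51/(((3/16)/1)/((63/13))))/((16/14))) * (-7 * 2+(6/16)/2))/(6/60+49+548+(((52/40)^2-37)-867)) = -3186225/61042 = -52.20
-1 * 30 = -30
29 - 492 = -463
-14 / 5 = -2.80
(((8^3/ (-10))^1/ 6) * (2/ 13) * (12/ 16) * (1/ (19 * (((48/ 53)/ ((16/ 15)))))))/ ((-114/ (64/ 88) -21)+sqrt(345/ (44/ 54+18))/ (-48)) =8712175616/ 25372294807275 -108544 * sqrt(14605)/ 76116884421825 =0.00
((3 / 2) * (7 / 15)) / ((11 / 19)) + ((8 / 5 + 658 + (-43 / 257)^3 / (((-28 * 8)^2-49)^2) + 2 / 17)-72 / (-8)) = 4857569583242210225011 / 7250896714432784490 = 669.93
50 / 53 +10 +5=845 / 53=15.94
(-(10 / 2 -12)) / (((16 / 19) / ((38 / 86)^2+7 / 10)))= 2201549 / 295840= 7.44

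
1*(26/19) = 26/19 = 1.37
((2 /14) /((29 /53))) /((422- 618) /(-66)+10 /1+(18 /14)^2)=12243 /685705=0.02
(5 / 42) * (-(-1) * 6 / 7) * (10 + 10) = 100 / 49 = 2.04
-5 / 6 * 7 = -35 / 6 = -5.83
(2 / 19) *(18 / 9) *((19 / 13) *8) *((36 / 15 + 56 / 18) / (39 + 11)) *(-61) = -242048 / 14625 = -16.55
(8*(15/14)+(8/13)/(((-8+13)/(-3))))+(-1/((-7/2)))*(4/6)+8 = 16.39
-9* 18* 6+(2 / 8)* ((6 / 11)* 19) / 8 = -171015 / 176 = -971.68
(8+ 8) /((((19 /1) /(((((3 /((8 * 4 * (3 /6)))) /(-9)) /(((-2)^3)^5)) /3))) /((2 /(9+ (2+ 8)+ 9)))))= 1 /78446592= 0.00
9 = 9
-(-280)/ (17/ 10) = 2800/ 17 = 164.71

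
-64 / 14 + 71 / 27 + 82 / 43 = -283 / 8127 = -0.03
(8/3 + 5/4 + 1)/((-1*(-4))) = 59/48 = 1.23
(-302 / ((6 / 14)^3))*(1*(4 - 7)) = 103586 / 9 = 11509.56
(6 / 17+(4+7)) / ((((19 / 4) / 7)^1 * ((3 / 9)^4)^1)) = 437724 / 323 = 1355.18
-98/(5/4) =-392/5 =-78.40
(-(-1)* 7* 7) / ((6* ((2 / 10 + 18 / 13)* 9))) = 3185 / 5562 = 0.57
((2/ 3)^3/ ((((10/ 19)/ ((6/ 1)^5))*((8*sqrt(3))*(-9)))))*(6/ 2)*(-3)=912*sqrt(3)/ 5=315.93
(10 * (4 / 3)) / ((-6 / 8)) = -160 / 9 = -17.78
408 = 408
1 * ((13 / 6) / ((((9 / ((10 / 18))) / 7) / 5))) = 2275 / 486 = 4.68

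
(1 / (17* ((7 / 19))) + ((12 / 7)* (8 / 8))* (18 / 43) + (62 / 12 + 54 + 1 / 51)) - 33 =830905 / 30702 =27.06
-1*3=-3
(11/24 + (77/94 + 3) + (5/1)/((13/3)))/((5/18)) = 47787/2444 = 19.55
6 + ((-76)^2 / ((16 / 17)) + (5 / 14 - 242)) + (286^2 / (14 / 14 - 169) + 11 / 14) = 5415.26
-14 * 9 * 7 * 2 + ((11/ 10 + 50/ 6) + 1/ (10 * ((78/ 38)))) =-342131/ 195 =-1754.52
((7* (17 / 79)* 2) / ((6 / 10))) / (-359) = -1190 / 85083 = -0.01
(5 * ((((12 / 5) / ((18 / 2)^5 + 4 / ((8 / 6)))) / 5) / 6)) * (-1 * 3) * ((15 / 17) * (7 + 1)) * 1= -12 / 83657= -0.00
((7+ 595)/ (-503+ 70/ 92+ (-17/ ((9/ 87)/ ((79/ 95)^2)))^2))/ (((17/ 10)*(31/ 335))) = 0.31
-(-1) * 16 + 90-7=99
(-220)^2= 48400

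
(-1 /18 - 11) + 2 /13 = -2551 /234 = -10.90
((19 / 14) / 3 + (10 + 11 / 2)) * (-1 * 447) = -49915 / 7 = -7130.71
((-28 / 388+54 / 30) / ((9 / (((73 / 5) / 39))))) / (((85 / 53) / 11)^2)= 20792369686 / 6149739375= 3.38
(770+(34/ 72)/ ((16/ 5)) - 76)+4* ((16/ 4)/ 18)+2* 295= 246727/ 192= 1285.04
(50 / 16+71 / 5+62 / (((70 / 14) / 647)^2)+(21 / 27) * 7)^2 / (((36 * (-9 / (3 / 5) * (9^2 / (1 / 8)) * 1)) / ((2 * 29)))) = -101270404048236644909 / 566870400000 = -178648248.43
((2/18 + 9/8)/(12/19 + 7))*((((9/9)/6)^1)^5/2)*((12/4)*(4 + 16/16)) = 1691/10824192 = 0.00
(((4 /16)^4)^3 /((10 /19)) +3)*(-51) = -153.00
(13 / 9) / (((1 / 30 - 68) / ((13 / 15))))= -0.02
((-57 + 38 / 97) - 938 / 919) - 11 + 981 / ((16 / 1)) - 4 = -16140477 / 1426288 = -11.32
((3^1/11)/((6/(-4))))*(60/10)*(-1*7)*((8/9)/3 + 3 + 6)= 7028/99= 70.99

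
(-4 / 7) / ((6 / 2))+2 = 38 / 21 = 1.81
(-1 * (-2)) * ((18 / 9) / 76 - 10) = -379 / 19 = -19.95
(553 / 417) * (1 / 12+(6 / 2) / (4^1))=2765 / 2502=1.11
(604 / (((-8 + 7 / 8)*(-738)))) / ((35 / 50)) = 24160 / 147231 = 0.16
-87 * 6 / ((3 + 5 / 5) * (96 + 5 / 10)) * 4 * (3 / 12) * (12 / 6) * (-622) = 324684 / 193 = 1682.30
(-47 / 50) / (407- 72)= -0.00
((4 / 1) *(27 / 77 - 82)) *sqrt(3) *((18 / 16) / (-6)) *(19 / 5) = 358359 *sqrt(3) / 1540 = 403.05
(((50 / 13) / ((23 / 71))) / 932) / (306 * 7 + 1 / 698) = 0.00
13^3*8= 17576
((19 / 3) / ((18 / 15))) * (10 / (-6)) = -475 / 54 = -8.80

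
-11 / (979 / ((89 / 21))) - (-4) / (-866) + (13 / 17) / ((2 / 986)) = 3427586 / 9093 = 376.95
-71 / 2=-35.50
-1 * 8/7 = -8/7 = -1.14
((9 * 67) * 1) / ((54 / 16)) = 536 / 3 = 178.67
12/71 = 0.17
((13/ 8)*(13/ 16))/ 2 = 169/ 256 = 0.66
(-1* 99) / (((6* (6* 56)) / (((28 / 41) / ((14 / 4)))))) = -11 / 1148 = -0.01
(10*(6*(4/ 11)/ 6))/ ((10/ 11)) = 4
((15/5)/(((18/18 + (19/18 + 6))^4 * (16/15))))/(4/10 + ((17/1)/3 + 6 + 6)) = 177147/4791828775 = 0.00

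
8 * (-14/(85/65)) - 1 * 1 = -86.65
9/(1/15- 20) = -135/299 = -0.45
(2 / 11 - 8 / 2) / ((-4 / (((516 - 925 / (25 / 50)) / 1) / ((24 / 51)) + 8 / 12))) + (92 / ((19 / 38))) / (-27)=-6443893 / 2376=-2712.08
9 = 9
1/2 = 0.50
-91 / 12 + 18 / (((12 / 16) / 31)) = 736.42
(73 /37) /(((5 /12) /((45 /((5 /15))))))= 23652 /37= 639.24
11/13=0.85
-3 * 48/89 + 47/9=2887/801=3.60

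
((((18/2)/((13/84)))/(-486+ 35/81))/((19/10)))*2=-1224720/9714757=-0.13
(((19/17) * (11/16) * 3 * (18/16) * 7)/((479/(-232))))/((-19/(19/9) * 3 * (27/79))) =3351733/3517776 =0.95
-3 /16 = -0.19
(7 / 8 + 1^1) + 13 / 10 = 127 / 40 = 3.18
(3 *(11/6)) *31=341/2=170.50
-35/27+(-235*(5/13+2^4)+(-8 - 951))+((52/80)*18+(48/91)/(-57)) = -2240312579/466830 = -4798.99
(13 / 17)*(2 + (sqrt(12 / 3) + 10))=182 / 17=10.71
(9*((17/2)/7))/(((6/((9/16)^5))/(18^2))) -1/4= 242096411/7340032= 32.98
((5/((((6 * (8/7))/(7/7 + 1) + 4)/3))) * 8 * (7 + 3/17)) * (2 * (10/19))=512400/4199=122.03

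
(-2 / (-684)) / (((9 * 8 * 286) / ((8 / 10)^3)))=2 / 27509625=0.00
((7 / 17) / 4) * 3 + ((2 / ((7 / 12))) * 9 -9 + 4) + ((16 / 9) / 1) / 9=1016471 / 38556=26.36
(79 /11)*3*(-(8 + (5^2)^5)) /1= -2314455021 /11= -210405001.91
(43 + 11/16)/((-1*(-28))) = 699/448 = 1.56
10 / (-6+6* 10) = 5 / 27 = 0.19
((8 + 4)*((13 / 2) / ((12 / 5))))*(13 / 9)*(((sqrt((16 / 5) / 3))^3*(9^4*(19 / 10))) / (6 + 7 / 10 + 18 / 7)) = 58260384*sqrt(15) / 3245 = 69535.13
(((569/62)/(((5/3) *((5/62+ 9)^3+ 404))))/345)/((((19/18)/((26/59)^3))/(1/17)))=76885719872/1164401397972313525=0.00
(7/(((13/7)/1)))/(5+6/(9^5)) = 964467/1279421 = 0.75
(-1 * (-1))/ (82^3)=1/ 551368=0.00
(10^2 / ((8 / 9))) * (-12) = -1350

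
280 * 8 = 2240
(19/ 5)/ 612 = 19/ 3060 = 0.01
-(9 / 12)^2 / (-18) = 1 / 32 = 0.03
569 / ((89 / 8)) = 4552 / 89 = 51.15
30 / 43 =0.70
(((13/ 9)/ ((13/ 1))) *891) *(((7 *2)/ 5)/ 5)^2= 19404/ 625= 31.05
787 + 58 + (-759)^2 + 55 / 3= 1730833 / 3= 576944.33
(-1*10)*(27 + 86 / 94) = -13120 / 47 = -279.15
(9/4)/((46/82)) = 369/92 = 4.01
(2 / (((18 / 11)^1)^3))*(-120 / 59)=-0.93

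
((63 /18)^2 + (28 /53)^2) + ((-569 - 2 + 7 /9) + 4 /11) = -619953253 /1112364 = -557.33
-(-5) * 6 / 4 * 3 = 45 / 2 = 22.50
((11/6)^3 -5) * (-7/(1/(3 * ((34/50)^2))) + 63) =1393301/22500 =61.92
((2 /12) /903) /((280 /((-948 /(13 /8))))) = -158 /410865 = -0.00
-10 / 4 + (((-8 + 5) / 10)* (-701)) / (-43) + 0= -1589 / 215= -7.39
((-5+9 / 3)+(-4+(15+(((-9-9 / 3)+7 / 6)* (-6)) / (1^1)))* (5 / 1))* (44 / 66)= 252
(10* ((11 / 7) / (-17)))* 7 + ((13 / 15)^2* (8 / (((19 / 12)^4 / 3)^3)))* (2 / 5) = -29203514220943418326 / 4703294203015592125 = -6.21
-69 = -69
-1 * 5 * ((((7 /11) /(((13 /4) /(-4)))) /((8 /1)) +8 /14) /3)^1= -790 /1001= -0.79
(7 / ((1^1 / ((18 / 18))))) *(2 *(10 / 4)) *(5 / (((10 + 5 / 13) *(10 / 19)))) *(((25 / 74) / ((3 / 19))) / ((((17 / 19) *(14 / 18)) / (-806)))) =-898357525 / 11322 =-79346.19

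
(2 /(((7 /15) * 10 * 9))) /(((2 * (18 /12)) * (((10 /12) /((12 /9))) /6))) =16 /105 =0.15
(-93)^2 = 8649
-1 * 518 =-518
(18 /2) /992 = 9 /992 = 0.01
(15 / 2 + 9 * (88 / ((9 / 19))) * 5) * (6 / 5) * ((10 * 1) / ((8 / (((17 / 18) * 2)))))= 284495 / 12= 23707.92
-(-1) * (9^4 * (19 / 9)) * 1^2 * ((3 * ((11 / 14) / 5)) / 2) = 457083 / 140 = 3264.88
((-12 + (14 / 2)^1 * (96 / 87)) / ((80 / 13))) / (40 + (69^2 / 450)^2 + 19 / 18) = -453375 / 99827251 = -0.00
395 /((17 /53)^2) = 1109555 /289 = 3839.29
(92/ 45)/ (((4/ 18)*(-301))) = -46/ 1505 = -0.03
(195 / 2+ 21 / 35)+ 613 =7111 / 10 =711.10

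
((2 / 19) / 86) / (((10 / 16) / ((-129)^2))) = 3096 / 95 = 32.59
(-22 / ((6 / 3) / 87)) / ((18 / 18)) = -957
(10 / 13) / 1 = 10 / 13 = 0.77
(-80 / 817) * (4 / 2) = -160 / 817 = -0.20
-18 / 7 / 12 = -0.21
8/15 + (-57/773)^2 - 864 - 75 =-938.46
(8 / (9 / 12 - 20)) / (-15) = 32 / 1155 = 0.03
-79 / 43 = -1.84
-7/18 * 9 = -3.50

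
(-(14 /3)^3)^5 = -155568095557812224 /14348907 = -10841808059.51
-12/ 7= -1.71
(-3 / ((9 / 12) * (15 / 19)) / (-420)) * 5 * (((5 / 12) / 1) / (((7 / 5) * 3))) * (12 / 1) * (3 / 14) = 95 / 6174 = 0.02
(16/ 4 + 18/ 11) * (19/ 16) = 589/ 88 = 6.69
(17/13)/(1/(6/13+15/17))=297/169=1.76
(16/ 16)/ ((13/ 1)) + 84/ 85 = 1177/ 1105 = 1.07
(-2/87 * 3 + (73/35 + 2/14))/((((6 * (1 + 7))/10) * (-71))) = -274/43239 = -0.01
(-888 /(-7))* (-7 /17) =-888 /17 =-52.24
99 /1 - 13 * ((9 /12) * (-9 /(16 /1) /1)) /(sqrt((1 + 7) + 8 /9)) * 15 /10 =3159 * sqrt(5) /2560 + 99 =101.76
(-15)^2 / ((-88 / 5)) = -12.78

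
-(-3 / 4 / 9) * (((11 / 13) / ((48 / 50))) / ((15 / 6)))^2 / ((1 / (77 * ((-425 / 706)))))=-98993125 / 206174592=-0.48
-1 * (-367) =367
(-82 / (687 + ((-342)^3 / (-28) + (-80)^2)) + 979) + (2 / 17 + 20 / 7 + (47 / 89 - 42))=100107006007612 / 106439878321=940.50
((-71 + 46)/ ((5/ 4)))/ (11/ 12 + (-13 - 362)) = 240/ 4489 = 0.05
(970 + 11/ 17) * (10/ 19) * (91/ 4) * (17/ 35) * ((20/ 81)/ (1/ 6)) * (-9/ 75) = -858052/ 855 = -1003.57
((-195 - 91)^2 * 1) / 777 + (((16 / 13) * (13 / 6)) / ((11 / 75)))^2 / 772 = 1917951988 / 18145281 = 105.70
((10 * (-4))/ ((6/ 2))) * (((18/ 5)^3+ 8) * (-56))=3060736/ 75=40809.81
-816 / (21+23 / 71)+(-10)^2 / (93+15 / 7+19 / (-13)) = -9602540 / 258137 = -37.20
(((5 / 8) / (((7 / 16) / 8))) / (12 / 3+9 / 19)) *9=2736 / 119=22.99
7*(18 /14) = 9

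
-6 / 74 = -3 / 37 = -0.08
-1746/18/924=-97/924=-0.10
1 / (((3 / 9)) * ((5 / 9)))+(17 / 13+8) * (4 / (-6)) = -157 / 195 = -0.81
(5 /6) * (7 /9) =35 /54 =0.65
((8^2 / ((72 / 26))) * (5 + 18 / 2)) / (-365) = -2912 / 3285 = -0.89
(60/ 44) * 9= 135/ 11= 12.27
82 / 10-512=-2519 / 5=-503.80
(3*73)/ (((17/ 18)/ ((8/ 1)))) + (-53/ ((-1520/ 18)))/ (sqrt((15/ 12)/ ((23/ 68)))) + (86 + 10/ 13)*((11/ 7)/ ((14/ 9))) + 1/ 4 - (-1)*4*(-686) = -34697699/ 43316 + 477*sqrt(1955)/ 64600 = -800.71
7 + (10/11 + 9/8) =795/88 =9.03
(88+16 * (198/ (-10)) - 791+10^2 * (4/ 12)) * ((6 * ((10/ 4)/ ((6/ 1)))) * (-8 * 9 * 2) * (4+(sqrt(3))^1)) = 355128 * sqrt(3)+1420512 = 2035611.74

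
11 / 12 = 0.92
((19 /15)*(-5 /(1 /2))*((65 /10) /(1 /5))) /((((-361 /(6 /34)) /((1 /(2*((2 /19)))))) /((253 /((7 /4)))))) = 16445 /119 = 138.19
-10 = -10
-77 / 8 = -9.62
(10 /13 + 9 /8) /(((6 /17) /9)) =10047 /208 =48.30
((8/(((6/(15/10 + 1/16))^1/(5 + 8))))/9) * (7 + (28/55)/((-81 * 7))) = 2026765/96228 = 21.06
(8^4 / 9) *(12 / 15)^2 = 65536 / 225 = 291.27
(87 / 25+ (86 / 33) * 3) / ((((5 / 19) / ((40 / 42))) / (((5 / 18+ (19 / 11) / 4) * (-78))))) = -431295098 / 190575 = -2263.13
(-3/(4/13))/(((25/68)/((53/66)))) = -11713/550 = -21.30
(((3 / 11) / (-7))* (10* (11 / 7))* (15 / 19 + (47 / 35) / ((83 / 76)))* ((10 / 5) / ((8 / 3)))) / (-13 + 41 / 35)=557215 / 7109116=0.08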